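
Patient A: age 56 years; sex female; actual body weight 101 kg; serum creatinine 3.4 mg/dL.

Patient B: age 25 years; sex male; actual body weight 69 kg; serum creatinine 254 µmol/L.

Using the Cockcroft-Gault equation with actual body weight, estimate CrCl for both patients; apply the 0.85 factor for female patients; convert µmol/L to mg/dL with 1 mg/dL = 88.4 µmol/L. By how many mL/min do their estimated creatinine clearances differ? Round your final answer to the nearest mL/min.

9 mL/min

Patient A: CrCl = (140 − 56) × 101 / (72 × 3.4) × 0.85 = 8484.0 / 244.80 × 0.85 ≈ 29.5 mL/min
Patient B: SCr = 254 / 88.4 = 2.873 mg/dL
Patient B: CrCl = (140 − 25) × 69 / (72 × 2.873) = 7935.0 / 206.86 ≈ 38.4 mL/min
|29.5 − 38.4| = 8.9 mL/min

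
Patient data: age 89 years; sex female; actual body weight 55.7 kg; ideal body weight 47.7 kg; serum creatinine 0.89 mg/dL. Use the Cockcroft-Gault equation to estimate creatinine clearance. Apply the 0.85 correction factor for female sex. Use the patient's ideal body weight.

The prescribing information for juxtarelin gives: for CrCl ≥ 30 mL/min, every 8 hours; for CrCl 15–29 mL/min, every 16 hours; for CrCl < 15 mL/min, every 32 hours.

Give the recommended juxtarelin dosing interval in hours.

CrCl = (140 − 89) × 47.7 / (72 × 0.89) × 0.85 = 2432.7 / 64.08 × 0.85 ≈ 32.3 mL/min
CrCl ≈ 32 mL/min → bracket ≥ 30 mL/min → every 8 hours.

every 8 hours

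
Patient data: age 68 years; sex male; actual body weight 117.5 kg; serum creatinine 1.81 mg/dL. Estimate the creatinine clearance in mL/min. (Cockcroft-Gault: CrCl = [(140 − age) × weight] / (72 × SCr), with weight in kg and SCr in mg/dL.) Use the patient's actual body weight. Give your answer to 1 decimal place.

64.9 mL/min

CrCl = (140 − 68) × 117.5 / (72 × 1.81) = 8460.0 / 130.32 ≈ 64.9 mL/min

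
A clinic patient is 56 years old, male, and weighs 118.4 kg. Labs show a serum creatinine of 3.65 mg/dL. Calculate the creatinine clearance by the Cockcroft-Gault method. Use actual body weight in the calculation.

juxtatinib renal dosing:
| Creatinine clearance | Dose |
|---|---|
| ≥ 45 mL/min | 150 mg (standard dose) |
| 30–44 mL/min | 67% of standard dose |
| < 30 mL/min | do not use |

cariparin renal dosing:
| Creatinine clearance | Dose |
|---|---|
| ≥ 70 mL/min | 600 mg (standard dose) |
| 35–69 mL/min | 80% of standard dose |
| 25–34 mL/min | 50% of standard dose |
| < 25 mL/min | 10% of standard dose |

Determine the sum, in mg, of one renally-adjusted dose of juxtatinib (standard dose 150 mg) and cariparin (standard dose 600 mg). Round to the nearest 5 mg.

CrCl = (140 − 56) × 118.4 / (72 × 3.65) = 9945.6 / 262.80 ≈ 37.8 mL/min
CrCl ≈ 38 mL/min.
juxtatinib: 30–44 mL/min → 67% of 150 mg = 100.5 mg.
cariparin: 35–69 mL/min → 80% of 600 mg = 480 mg.
Total = 100.5 + 480 = 580.5 mg.

580 mg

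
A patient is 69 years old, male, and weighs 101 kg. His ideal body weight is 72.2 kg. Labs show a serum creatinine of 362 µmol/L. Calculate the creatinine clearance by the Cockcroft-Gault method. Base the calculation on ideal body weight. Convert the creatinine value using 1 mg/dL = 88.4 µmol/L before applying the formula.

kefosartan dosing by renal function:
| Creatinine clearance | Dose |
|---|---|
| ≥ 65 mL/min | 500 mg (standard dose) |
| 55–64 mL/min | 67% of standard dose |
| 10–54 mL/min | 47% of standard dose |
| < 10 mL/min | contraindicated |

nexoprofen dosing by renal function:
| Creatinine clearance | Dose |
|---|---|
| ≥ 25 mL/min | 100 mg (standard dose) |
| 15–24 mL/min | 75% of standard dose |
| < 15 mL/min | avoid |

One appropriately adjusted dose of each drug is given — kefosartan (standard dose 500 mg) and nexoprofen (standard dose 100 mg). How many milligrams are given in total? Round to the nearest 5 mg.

310 mg

SCr = 362 / 88.4 = 4.095 mg/dL
CrCl = (140 − 69) × 72.2 / (72 × 4.095) = 5126.2 / 294.84 ≈ 17.4 mL/min
CrCl ≈ 17 mL/min.
kefosartan: 10–54 mL/min → 47% of 500 mg = 235 mg.
nexoprofen: 15–24 mL/min → 75% of 100 mg = 75 mg.
Total = 235 + 75 = 310 mg.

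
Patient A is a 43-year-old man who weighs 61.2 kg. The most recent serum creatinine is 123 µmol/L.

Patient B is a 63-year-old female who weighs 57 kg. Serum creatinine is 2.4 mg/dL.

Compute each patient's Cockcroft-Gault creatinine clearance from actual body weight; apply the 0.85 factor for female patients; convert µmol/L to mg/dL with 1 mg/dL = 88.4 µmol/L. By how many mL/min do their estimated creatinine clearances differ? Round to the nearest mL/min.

38 mL/min

Patient A: SCr = 123 / 88.4 = 1.391 mg/dL
Patient A: CrCl = (140 − 43) × 61.2 / (72 × 1.391) = 5936.4 / 100.15 ≈ 59.3 mL/min
Patient B: CrCl = (140 − 63) × 57 / (72 × 2.4) × 0.85 = 4389.0 / 172.80 × 0.85 ≈ 21.6 mL/min
|59.3 − 21.6| = 37.7 mL/min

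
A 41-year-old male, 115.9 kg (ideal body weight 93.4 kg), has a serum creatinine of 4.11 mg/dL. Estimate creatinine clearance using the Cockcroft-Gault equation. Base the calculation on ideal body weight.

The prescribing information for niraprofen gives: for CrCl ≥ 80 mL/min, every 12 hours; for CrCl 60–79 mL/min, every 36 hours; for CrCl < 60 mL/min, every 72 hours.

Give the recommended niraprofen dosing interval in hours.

CrCl = (140 − 41) × 93.4 / (72 × 4.11) = 9246.6 / 295.92 ≈ 31.2 mL/min
CrCl ≈ 31 mL/min → bracket < 60 mL/min → every 72 hours.

every 72 hours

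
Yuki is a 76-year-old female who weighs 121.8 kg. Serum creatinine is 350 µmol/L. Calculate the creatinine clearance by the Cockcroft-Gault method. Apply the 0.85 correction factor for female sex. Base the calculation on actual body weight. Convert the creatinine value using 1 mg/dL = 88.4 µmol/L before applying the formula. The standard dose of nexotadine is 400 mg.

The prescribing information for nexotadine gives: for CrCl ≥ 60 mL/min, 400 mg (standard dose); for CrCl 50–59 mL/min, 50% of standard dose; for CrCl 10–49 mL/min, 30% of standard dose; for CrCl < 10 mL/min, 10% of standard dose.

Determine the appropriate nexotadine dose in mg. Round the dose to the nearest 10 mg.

120 mg

SCr = 350 / 88.4 = 3.959 mg/dL
CrCl = (140 − 76) × 121.8 / (72 × 3.959) × 0.85 = 7795.2 / 285.05 × 0.85 ≈ 23.2 mL/min
CrCl ≈ 23 mL/min → bracket 10–49 mL/min.
30% of 400 mg = 120 mg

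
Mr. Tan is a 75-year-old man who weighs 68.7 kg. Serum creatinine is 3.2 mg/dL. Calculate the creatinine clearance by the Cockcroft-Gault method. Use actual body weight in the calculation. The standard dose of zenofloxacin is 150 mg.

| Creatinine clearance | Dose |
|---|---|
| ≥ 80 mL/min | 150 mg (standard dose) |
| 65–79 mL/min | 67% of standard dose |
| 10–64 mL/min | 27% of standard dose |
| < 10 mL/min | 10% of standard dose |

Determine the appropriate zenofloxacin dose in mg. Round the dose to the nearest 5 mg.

CrCl = (140 − 75) × 68.7 / (72 × 3.2) = 4465.5 / 230.40 ≈ 19.4 mL/min
CrCl ≈ 19 mL/min → bracket 10–64 mL/min.
27% of 150 mg = 40.5 mg → 40 mg

40 mg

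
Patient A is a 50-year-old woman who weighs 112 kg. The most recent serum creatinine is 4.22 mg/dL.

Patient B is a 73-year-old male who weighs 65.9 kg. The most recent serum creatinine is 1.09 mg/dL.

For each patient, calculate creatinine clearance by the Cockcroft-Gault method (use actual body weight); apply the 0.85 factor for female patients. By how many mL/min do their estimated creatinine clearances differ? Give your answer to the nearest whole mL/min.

Patient A: CrCl = (140 − 50) × 112 / (72 × 4.22) × 0.85 = 10080.0 / 303.84 × 0.85 ≈ 28.2 mL/min
Patient B: CrCl = (140 − 73) × 65.9 / (72 × 1.09) = 4415.3 / 78.48 ≈ 56.3 mL/min
|28.2 − 56.3| = 28.1 mL/min

28 mL/min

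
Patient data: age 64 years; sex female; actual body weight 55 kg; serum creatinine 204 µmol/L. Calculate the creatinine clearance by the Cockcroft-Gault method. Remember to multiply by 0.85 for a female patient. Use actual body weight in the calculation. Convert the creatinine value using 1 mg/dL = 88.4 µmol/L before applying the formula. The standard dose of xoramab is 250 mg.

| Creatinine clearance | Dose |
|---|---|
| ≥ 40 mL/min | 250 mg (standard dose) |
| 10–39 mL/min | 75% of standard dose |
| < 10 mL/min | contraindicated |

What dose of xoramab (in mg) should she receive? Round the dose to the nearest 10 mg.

SCr = 204 / 88.4 = 2.308 mg/dL
CrCl = (140 − 64) × 55 / (72 × 2.308) × 0.85 = 4180.0 / 166.18 × 0.85 ≈ 21.4 mL/min
CrCl ≈ 21 mL/min → bracket 10–39 mL/min.
75% of 250 mg = 187.5 mg → 190 mg

190 mg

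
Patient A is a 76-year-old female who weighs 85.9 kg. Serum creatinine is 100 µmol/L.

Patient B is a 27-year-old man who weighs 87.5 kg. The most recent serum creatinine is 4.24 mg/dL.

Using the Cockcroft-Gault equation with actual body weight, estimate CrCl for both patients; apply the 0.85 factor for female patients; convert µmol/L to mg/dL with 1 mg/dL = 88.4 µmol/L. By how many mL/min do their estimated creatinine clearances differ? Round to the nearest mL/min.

25 mL/min

Patient A: SCr = 100 / 88.4 = 1.131 mg/dL
Patient A: CrCl = (140 − 76) × 85.9 / (72 × 1.131) × 0.85 = 5497.6 / 81.43 × 0.85 ≈ 57.4 mL/min
Patient B: CrCl = (140 − 27) × 87.5 / (72 × 4.24) = 9887.5 / 305.28 ≈ 32.4 mL/min
|57.4 − 32.4| = 25.0 mL/min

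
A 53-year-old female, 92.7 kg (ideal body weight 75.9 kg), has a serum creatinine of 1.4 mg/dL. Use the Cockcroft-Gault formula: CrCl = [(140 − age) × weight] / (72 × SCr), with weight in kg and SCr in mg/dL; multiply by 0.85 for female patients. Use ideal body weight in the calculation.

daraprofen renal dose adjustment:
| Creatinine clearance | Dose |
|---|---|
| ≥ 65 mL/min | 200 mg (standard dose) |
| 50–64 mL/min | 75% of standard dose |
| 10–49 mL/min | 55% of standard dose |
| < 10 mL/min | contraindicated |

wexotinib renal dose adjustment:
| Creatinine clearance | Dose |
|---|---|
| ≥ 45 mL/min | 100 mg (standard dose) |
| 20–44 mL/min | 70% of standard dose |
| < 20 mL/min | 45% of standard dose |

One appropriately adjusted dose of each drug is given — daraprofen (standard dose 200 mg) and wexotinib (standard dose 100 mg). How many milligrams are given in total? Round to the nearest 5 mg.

250 mg

CrCl = (140 − 53) × 75.9 / (72 × 1.4) × 0.85 = 6603.3 / 100.80 × 0.85 ≈ 55.7 mL/min
CrCl ≈ 56 mL/min.
daraprofen: 50–64 mL/min → 75% of 200 mg = 150 mg.
wexotinib: ≥ 45 mL/min → 100% of 100 mg = 100 mg.
Total = 150 + 100 = 250 mg.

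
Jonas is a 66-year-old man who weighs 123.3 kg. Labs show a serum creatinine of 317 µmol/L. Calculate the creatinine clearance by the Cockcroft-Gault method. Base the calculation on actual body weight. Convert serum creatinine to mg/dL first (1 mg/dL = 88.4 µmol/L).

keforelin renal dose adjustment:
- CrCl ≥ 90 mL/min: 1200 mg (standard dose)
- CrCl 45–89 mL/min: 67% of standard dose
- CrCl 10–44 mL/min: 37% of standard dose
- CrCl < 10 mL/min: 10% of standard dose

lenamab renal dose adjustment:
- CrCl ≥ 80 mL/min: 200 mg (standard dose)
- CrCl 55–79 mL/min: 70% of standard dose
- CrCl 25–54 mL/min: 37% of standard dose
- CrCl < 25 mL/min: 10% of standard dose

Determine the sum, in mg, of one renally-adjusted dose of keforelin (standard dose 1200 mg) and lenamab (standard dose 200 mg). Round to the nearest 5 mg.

SCr = 317 / 88.4 = 3.586 mg/dL
CrCl = (140 − 66) × 123.3 / (72 × 3.586) = 9124.2 / 258.19 ≈ 35.3 mL/min
CrCl ≈ 35 mL/min.
keforelin: 10–44 mL/min → 37% of 1200 mg = 444 mg.
lenamab: 25–54 mL/min → 37% of 200 mg = 74 mg.
Total = 444 + 74 = 518 mg.

520 mg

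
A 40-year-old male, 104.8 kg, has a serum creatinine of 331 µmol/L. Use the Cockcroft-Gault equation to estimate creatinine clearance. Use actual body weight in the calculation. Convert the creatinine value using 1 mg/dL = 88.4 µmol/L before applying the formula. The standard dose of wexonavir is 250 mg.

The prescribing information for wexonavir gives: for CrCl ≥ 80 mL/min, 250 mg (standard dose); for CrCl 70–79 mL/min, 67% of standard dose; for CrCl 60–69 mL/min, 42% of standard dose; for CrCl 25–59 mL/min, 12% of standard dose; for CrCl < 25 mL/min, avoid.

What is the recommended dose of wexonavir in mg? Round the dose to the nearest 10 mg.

30 mg

SCr = 331 / 88.4 = 3.744 mg/dL
CrCl = (140 − 40) × 104.8 / (72 × 3.744) = 10480.0 / 269.57 ≈ 38.9 mL/min
CrCl ≈ 39 mL/min → bracket 25–59 mL/min.
12% of 250 mg = 30 mg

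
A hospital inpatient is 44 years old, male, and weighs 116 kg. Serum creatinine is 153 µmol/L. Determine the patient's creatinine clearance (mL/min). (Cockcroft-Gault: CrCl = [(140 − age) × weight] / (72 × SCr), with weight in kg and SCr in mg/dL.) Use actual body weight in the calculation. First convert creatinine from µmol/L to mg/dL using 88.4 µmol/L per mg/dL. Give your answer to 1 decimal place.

89.4 mL/min

SCr = 153 / 88.4 = 1.731 mg/dL
CrCl = (140 − 44) × 116 / (72 × 1.731) = 11136.0 / 124.63 ≈ 89.4 mL/min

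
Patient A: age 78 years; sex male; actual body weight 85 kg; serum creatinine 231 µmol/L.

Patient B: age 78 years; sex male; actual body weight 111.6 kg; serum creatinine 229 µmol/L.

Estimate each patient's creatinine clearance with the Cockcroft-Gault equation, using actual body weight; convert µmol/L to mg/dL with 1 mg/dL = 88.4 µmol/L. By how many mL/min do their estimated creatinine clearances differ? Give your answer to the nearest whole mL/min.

Patient A: SCr = 231 / 88.4 = 2.613 mg/dL
Patient A: CrCl = (140 − 78) × 85 / (72 × 2.613) = 5270.0 / 188.14 ≈ 28.0 mL/min
Patient B: SCr = 229 / 88.4 = 2.59 mg/dL
Patient B: CrCl = (140 − 78) × 111.6 / (72 × 2.59) = 6919.2 / 186.48 ≈ 37.1 mL/min
|28.0 − 37.1| = 9.1 mL/min

9 mL/min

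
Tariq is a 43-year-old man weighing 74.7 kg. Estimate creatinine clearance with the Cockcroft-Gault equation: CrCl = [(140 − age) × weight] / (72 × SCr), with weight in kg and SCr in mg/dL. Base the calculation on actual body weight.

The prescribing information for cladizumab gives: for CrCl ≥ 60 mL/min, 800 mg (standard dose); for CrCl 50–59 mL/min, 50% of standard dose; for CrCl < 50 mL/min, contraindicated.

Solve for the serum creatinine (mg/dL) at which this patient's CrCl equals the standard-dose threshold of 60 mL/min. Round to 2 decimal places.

1.68 mg/dL

Standard dose requires CrCl ≥ 60 mL/min.
Set (140 − 43) × 74.7 / (72 × SCr) = 60
SCr = (140 − 43) × 74.7 / (72 × 60) = 1.677 mg/dL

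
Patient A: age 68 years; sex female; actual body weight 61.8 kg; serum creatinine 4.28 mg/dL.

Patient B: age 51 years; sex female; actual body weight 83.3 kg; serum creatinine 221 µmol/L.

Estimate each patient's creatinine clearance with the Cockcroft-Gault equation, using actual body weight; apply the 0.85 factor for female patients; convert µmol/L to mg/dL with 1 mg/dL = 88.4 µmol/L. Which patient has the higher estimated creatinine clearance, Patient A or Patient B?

Patient A: CrCl = (140 − 68) × 61.8 / (72 × 4.28) × 0.85 = 4449.6 / 308.16 × 0.85 ≈ 12.3 mL/min
Patient B: SCr = 221 / 88.4 = 2.5 mg/dL
Patient B: CrCl = (140 − 51) × 83.3 / (72 × 2.5) × 0.85 = 7413.7 / 180.00 × 0.85 ≈ 35.0 mL/min
12.3 vs 35.0 mL/min → Patient B is higher.

Patient B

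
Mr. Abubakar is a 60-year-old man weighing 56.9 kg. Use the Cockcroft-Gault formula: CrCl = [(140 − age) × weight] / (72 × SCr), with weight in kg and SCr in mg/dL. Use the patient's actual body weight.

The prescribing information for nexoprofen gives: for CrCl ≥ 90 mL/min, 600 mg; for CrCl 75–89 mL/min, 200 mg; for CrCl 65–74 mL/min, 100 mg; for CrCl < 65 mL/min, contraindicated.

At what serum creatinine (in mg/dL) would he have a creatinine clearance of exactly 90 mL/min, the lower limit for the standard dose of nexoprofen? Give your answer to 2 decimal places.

Standard dose requires CrCl ≥ 90 mL/min.
Set (140 − 60) × 56.9 / (72 × SCr) = 90
SCr = (140 − 60) × 56.9 / (72 × 90) = 0.702 mg/dL

0.70 mg/dL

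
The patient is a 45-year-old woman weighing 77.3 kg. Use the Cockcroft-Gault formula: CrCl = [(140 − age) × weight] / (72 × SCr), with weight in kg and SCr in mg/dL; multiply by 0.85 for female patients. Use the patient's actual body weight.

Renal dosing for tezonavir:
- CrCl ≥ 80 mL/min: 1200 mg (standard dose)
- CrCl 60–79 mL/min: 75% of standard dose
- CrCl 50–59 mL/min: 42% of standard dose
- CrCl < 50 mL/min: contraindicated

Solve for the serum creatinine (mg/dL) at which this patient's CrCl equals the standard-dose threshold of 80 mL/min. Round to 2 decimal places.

Standard dose requires CrCl ≥ 80 mL/min.
Set (140 − 45) × 77.3 × 0.85 / (72 × SCr) = 80
SCr = (140 − 45) × 77.3 × 0.85 / (72 × 80) = 1.084 mg/dL

1.08 mg/dL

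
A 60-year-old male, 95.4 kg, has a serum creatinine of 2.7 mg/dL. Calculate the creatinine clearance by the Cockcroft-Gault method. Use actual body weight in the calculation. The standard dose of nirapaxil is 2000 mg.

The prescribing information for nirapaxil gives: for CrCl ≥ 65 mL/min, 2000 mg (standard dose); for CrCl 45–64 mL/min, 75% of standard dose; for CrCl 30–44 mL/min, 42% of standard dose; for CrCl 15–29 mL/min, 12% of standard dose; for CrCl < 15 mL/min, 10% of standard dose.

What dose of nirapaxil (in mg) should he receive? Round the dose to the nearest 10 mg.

CrCl = (140 − 60) × 95.4 / (72 × 2.7) = 7632.0 / 194.40 ≈ 39.3 mL/min
CrCl ≈ 39 mL/min → bracket 30–44 mL/min.
42% of 2000 mg = 840 mg

840 mg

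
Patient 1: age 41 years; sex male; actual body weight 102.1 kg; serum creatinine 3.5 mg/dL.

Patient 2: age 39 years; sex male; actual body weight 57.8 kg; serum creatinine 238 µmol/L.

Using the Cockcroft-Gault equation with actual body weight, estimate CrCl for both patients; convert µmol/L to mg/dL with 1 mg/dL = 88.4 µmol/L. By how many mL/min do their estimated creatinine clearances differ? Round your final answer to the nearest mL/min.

Patient 1: CrCl = (140 − 41) × 102.1 / (72 × 3.5) = 10107.9 / 252.00 ≈ 40.1 mL/min
Patient 2: SCr = 238 / 88.4 = 2.692 mg/dL
Patient 2: CrCl = (140 − 39) × 57.8 / (72 × 2.692) = 5837.8 / 193.82 ≈ 30.1 mL/min
|40.1 − 30.1| = 10.0 mL/min

10 mL/min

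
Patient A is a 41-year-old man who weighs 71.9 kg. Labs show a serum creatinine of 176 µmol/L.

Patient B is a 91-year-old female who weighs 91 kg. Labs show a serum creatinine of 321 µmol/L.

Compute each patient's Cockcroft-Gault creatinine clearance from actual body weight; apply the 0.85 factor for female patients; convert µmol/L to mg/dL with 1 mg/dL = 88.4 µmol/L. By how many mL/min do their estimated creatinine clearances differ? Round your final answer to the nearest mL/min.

35 mL/min

Patient A: SCr = 176 / 88.4 = 1.991 mg/dL
Patient A: CrCl = (140 − 41) × 71.9 / (72 × 1.991) = 7118.1 / 143.35 ≈ 49.7 mL/min
Patient B: SCr = 321 / 88.4 = 3.631 mg/dL
Patient B: CrCl = (140 − 91) × 91 / (72 × 3.631) × 0.85 = 4459.0 / 261.43 × 0.85 ≈ 14.5 mL/min
|49.7 − 14.5| = 35.2 mL/min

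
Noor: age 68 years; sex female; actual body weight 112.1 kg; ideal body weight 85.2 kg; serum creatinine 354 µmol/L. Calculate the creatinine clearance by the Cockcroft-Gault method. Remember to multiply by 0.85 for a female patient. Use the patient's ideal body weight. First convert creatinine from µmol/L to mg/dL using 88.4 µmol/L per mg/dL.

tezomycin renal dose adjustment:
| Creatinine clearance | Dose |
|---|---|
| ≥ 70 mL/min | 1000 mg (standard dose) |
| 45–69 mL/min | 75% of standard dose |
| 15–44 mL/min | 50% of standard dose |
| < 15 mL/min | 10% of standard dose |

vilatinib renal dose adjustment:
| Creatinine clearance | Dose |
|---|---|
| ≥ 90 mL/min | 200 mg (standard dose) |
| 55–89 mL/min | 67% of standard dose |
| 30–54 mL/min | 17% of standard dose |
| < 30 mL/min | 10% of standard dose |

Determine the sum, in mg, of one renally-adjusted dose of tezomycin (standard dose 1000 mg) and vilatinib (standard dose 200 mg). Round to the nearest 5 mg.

520 mg

SCr = 354 / 88.4 = 4.005 mg/dL
CrCl = (140 − 68) × 85.2 / (72 × 4.005) × 0.85 = 6134.4 / 288.36 × 0.85 ≈ 18.1 mL/min
CrCl ≈ 18 mL/min.
tezomycin: 15–44 mL/min → 50% of 1000 mg = 500 mg.
vilatinib: < 30 mL/min → 10% of 200 mg = 20 mg.
Total = 500 + 20 = 520 mg.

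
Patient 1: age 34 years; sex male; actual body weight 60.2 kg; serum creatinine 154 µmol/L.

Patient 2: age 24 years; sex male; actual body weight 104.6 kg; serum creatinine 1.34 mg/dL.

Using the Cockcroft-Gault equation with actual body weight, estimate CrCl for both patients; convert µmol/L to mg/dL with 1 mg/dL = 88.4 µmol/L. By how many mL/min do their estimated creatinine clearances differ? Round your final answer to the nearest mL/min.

Patient 1: SCr = 154 / 88.4 = 1.742 mg/dL
Patient 1: CrCl = (140 − 34) × 60.2 / (72 × 1.742) = 6381.2 / 125.42 ≈ 50.9 mL/min
Patient 2: CrCl = (140 − 24) × 104.6 / (72 × 1.34) = 12133.6 / 96.48 ≈ 125.8 mL/min
|50.9 − 125.8| = 74.9 mL/min

75 mL/min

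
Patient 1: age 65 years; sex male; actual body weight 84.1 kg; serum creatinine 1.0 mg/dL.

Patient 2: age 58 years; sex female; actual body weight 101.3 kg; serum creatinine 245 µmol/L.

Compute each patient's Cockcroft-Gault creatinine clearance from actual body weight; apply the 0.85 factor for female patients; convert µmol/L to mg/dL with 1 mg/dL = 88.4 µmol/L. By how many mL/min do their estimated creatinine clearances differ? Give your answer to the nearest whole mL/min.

Patient 1: CrCl = (140 − 65) × 84.1 / (72 × 1) = 6307.5 / 72.00 ≈ 87.6 mL/min
Patient 2: SCr = 245 / 88.4 = 2.771 mg/dL
Patient 2: CrCl = (140 − 58) × 101.3 / (72 × 2.771) × 0.85 = 8306.6 / 199.51 × 0.85 ≈ 35.4 mL/min
|87.6 − 35.4| = 52.2 mL/min

52 mL/min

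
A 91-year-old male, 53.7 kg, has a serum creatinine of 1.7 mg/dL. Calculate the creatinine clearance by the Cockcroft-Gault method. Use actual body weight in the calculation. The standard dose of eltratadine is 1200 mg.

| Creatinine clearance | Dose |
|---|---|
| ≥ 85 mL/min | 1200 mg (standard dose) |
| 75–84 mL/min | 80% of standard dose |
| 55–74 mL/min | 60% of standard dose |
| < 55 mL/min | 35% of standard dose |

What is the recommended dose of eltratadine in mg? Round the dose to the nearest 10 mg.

CrCl = (140 − 91) × 53.7 / (72 × 1.7) = 2631.3 / 122.40 ≈ 21.5 mL/min
CrCl ≈ 21 mL/min → bracket < 55 mL/min.
35% of 1200 mg = 420 mg

420 mg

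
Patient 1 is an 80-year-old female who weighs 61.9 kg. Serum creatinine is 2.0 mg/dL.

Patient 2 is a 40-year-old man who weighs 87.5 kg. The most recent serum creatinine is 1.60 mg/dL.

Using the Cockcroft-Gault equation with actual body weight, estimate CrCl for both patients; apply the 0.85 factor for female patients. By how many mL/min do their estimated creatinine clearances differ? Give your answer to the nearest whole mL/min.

Patient 1: CrCl = (140 − 80) × 61.9 / (72 × 2) × 0.85 = 3714.0 / 144.00 × 0.85 ≈ 21.9 mL/min
Patient 2: CrCl = (140 − 40) × 87.5 / (72 × 1.6) = 8750.0 / 115.20 ≈ 76.0 mL/min
|21.9 − 76.0| = 54.1 mL/min

54 mL/min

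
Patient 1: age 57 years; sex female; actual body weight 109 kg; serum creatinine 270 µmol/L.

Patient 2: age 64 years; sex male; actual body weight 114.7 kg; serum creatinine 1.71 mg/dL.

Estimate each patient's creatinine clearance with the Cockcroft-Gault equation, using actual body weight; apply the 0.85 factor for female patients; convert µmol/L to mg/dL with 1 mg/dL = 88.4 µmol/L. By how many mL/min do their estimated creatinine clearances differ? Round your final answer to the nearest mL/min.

36 mL/min

Patient 1: SCr = 270 / 88.4 = 3.054 mg/dL
Patient 1: CrCl = (140 − 57) × 109 / (72 × 3.054) × 0.85 = 9047.0 / 219.89 × 0.85 ≈ 35.0 mL/min
Patient 2: CrCl = (140 − 64) × 114.7 / (72 × 1.71) = 8717.2 / 123.12 ≈ 70.8 mL/min
|35.0 − 70.8| = 35.8 mL/min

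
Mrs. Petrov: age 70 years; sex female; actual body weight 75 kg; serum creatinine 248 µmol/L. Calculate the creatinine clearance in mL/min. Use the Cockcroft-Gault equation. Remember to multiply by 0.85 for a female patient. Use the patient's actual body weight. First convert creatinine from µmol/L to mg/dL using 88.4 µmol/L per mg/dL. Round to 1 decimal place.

SCr = 248 / 88.4 = 2.805 mg/dL
CrCl = (140 − 70) × 75 / (72 × 2.805) × 0.85 = 5250.0 / 201.96 × 0.85 ≈ 22.1 mL/min

22.1 mL/min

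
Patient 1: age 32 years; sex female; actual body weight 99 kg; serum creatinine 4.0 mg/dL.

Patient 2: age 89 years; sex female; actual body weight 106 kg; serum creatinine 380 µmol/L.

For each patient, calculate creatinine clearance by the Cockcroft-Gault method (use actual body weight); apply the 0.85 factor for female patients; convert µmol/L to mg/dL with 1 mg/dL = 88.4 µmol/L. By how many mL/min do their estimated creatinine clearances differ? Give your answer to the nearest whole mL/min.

Patient 1: CrCl = (140 − 32) × 99 / (72 × 4) × 0.85 = 10692.0 / 288.00 × 0.85 ≈ 31.6 mL/min
Patient 2: SCr = 380 / 88.4 = 4.299 mg/dL
Patient 2: CrCl = (140 − 89) × 106 / (72 × 4.299) × 0.85 = 5406.0 / 309.53 × 0.85 ≈ 14.8 mL/min
|31.6 − 14.8| = 16.8 mL/min

17 mL/min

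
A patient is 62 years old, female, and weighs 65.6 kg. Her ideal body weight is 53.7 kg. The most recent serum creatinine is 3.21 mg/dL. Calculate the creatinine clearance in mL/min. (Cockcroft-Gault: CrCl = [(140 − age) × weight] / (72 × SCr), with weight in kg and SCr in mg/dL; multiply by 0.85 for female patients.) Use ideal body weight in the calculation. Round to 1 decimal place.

CrCl = (140 − 62) × 53.7 / (72 × 3.21) × 0.85 = 4188.6 / 231.12 × 0.85 ≈ 15.4 mL/min

15.4 mL/min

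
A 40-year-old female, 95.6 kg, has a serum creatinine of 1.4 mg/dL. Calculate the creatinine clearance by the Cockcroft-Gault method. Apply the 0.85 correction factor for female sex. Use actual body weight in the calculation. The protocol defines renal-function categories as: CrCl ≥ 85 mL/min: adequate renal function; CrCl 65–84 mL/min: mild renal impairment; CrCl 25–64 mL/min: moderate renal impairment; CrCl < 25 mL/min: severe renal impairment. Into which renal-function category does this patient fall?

CrCl = (140 − 40) × 95.6 / (72 × 1.4) × 0.85 = 9560.0 / 100.80 × 0.85 ≈ 80.6 mL/min
81 mL/min falls in the 'mild renal impairment' range.

mild renal impairment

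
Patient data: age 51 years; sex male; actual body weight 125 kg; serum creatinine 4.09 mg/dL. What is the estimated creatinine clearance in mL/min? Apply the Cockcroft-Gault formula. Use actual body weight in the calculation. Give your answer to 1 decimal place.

CrCl = (140 − 51) × 125 / (72 × 4.09) = 11125.0 / 294.48 ≈ 37.8 mL/min

37.8 mL/min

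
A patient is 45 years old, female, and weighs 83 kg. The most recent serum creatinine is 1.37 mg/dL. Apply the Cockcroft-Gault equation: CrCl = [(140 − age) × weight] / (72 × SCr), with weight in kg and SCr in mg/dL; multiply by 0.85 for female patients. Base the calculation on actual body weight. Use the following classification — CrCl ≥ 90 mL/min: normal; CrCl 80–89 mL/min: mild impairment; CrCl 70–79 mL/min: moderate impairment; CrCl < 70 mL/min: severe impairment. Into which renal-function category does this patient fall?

CrCl = (140 − 45) × 83 / (72 × 1.37) × 0.85 = 7885.0 / 98.64 × 0.85 ≈ 67.9 mL/min
68 mL/min falls in the 'severe impairment' range.

severe impairment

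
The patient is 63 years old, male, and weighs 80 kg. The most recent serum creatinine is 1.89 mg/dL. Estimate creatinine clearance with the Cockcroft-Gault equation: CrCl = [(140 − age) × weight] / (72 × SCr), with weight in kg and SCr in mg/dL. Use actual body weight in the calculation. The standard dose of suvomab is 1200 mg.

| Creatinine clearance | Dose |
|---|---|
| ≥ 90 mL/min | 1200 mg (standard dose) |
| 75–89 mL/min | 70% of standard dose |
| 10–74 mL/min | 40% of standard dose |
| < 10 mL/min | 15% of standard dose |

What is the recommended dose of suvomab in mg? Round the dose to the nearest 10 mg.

CrCl = (140 − 63) × 80 / (72 × 1.89) = 6160.0 / 136.08 ≈ 45.3 mL/min
CrCl ≈ 45 mL/min → bracket 10–74 mL/min.
40% of 1200 mg = 480 mg

480 mg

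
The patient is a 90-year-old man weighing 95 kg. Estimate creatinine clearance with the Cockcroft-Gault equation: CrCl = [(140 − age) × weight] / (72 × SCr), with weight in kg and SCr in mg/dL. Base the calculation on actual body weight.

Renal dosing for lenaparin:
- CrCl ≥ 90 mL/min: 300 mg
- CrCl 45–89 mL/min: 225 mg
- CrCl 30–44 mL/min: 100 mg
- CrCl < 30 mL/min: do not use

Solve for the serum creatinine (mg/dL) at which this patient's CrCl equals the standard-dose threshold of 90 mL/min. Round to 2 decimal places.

0.73 mg/dL

Standard dose requires CrCl ≥ 90 mL/min.
Set (140 − 90) × 95 / (72 × SCr) = 90
SCr = (140 − 90) × 95 / (72 × 90) = 0.733 mg/dL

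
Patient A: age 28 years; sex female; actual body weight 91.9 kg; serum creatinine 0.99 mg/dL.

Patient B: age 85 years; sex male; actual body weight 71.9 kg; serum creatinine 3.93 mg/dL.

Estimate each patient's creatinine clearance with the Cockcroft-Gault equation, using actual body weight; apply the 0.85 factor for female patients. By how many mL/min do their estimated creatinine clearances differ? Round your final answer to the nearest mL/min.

Patient A: CrCl = (140 − 28) × 91.9 / (72 × 0.99) × 0.85 = 10292.8 / 71.28 × 0.85 ≈ 122.7 mL/min
Patient B: CrCl = (140 − 85) × 71.9 / (72 × 3.93) = 3954.5 / 282.96 ≈ 14.0 mL/min
|122.7 − 14.0| = 108.7 mL/min

109 mL/min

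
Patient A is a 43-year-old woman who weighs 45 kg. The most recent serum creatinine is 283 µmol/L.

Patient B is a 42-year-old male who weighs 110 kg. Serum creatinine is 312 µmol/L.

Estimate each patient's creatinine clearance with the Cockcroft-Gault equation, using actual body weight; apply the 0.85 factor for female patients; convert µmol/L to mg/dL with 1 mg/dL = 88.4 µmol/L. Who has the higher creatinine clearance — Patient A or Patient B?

Patient B

Patient A: SCr = 283 / 88.4 = 3.201 mg/dL
Patient A: CrCl = (140 − 43) × 45 / (72 × 3.201) × 0.85 = 4365.0 / 230.47 × 0.85 ≈ 16.1 mL/min
Patient B: SCr = 312 / 88.4 = 3.529 mg/dL
Patient B: CrCl = (140 − 42) × 110 / (72 × 3.529) = 10780.0 / 254.09 ≈ 42.4 mL/min
16.1 vs 42.4 mL/min → Patient B is higher.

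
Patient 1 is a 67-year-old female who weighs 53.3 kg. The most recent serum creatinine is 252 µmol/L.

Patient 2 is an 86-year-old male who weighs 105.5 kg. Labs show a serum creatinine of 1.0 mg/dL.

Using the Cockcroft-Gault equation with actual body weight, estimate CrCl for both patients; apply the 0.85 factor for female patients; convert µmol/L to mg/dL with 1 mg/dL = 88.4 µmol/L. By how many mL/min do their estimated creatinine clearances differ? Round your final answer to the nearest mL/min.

Patient 1: SCr = 252 / 88.4 = 2.851 mg/dL
Patient 1: CrCl = (140 − 67) × 53.3 / (72 × 2.851) × 0.85 = 3890.9 / 205.27 × 0.85 ≈ 16.1 mL/min
Patient 2: CrCl = (140 − 86) × 105.5 / (72 × 1) = 5697.0 / 72.00 ≈ 79.1 mL/min
|16.1 − 79.1| = 63.0 mL/min

63 mL/min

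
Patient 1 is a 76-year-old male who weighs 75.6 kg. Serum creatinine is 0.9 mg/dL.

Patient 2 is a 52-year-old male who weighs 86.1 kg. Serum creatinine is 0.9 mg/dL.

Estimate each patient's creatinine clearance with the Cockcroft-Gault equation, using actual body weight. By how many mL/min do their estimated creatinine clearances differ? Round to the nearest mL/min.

Patient 1: CrCl = (140 − 76) × 75.6 / (72 × 0.9) = 4838.4 / 64.80 ≈ 74.7 mL/min
Patient 2: CrCl = (140 − 52) × 86.1 / (72 × 0.9) = 7576.8 / 64.80 ≈ 116.9 mL/min
|74.7 − 116.9| = 42.2 mL/min

42 mL/min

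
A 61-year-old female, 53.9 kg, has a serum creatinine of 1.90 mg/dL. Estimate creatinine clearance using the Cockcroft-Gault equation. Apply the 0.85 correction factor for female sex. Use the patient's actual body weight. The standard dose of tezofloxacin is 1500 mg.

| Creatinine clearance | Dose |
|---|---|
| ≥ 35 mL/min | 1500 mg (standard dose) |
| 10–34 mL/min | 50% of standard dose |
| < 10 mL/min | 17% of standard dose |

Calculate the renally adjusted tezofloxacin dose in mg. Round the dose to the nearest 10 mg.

750 mg

CrCl = (140 − 61) × 53.9 / (72 × 1.9) × 0.85 = 4258.1 / 136.80 × 0.85 ≈ 26.5 mL/min
CrCl ≈ 26 mL/min → bracket 10–34 mL/min.
50% of 1500 mg = 750 mg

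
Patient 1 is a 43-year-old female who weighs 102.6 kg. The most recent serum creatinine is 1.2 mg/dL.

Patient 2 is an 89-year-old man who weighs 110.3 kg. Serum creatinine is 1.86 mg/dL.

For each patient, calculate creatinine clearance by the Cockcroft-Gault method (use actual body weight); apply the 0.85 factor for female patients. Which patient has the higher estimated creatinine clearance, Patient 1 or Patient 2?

Patient 1: CrCl = (140 − 43) × 102.6 / (72 × 1.2) × 0.85 = 9952.2 / 86.40 × 0.85 ≈ 97.9 mL/min
Patient 2: CrCl = (140 − 89) × 110.3 / (72 × 1.86) = 5625.3 / 133.92 ≈ 42.0 mL/min
97.9 vs 42.0 mL/min → Patient 1 is higher.

Patient 1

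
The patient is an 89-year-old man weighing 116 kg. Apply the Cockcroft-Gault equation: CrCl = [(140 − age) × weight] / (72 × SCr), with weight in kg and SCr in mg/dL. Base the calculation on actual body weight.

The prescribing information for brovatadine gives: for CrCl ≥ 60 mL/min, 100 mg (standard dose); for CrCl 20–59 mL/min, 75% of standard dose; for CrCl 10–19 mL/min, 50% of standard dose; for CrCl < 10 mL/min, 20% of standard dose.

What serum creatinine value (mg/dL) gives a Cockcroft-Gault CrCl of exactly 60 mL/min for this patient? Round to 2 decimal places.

Standard dose requires CrCl ≥ 60 mL/min.
Set (140 − 89) × 116 / (72 × SCr) = 60
SCr = (140 − 89) × 116 / (72 × 60) = 1.369 mg/dL

1.37 mg/dL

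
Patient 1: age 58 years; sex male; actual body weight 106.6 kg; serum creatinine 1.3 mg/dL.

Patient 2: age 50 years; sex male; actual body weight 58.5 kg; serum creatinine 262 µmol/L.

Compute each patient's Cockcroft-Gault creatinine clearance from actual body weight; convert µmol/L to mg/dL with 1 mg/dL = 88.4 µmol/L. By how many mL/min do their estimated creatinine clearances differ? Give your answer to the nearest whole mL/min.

69 mL/min

Patient 1: CrCl = (140 − 58) × 106.6 / (72 × 1.3) = 8741.2 / 93.60 ≈ 93.4 mL/min
Patient 2: SCr = 262 / 88.4 = 2.964 mg/dL
Patient 2: CrCl = (140 − 50) × 58.5 / (72 × 2.964) = 5265.0 / 213.41 ≈ 24.7 mL/min
|93.4 − 24.7| = 68.7 mL/min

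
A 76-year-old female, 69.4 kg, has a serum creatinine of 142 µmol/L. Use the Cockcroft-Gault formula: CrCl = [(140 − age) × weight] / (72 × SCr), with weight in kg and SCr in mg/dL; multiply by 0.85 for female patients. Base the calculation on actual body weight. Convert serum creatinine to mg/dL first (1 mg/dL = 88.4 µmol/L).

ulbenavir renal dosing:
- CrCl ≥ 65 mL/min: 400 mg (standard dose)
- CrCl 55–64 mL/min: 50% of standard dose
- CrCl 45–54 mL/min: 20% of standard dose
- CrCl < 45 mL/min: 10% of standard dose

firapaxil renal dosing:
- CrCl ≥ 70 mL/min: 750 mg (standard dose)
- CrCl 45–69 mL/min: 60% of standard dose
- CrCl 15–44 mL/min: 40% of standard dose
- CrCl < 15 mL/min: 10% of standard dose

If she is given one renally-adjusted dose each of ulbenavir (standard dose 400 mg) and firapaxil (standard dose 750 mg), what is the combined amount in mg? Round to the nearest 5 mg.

SCr = 142 / 88.4 = 1.606 mg/dL
CrCl = (140 − 76) × 69.4 / (72 × 1.606) × 0.85 = 4441.6 / 115.63 × 0.85 ≈ 32.6 mL/min
CrCl ≈ 33 mL/min.
ulbenavir: < 45 mL/min → 10% of 400 mg = 40 mg.
firapaxil: 15–44 mL/min → 40% of 750 mg = 300 mg.
Total = 40 + 300 = 340 mg.

340 mg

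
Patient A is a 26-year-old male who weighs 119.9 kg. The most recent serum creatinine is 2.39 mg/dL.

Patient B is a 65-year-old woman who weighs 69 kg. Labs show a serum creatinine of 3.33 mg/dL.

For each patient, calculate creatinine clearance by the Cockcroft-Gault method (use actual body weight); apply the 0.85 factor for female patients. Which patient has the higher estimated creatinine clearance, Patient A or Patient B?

Patient A

Patient A: CrCl = (140 − 26) × 119.9 / (72 × 2.39) = 13668.6 / 172.08 ≈ 79.4 mL/min
Patient B: CrCl = (140 − 65) × 69 / (72 × 3.33) × 0.85 = 5175.0 / 239.76 × 0.85 ≈ 18.3 mL/min
79.4 vs 18.3 mL/min → Patient A is higher.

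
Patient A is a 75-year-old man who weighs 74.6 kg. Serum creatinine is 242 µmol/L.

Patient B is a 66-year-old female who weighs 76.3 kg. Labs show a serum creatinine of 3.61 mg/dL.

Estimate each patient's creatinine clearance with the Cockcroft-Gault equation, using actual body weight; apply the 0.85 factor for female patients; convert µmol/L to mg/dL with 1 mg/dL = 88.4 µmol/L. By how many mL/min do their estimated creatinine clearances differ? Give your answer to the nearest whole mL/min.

Patient A: SCr = 242 / 88.4 = 2.738 mg/dL
Patient A: CrCl = (140 − 75) × 74.6 / (72 × 2.738) = 4849.0 / 197.14 ≈ 24.6 mL/min
Patient B: CrCl = (140 − 66) × 76.3 / (72 × 3.61) × 0.85 = 5646.2 / 259.92 × 0.85 ≈ 18.5 mL/min
|24.6 − 18.5| = 6.1 mL/min

6 mL/min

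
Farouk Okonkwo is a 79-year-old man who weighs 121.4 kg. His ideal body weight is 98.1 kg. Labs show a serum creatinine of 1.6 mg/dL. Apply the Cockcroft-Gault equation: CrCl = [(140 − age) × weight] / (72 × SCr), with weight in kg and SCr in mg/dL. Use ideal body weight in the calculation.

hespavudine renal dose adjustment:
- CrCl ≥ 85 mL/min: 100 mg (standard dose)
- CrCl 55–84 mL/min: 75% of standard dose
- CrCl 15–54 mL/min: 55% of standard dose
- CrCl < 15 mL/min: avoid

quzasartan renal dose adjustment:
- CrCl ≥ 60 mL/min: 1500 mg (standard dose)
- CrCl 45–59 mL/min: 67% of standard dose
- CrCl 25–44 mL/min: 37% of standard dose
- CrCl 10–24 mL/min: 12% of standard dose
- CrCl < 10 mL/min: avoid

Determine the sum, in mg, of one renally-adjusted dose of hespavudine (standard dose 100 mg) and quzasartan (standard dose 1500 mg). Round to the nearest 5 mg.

CrCl = (140 − 79) × 98.1 / (72 × 1.6) = 5984.1 / 115.20 ≈ 51.9 mL/min
CrCl ≈ 52 mL/min.
hespavudine: 15–54 mL/min → 55% of 100 mg = 55 mg.
quzasartan: 45–59 mL/min → 67% of 1500 mg = 1005 mg.
Total = 55 + 1005 = 1060 mg.

1060 mg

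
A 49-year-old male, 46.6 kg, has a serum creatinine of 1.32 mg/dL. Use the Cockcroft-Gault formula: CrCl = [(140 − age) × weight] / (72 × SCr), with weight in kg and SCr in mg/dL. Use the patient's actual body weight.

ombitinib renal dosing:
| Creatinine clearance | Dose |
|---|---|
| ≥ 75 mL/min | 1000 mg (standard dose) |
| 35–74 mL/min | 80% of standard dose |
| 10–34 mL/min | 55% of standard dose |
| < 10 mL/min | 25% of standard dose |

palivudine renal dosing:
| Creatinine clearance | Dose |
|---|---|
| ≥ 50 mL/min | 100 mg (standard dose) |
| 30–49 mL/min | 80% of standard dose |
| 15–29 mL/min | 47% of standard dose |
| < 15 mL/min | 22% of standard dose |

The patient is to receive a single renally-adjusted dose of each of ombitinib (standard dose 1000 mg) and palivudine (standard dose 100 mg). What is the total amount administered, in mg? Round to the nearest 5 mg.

880 mg

CrCl = (140 − 49) × 46.6 / (72 × 1.32) = 4240.6 / 95.04 ≈ 44.6 mL/min
CrCl ≈ 45 mL/min.
ombitinib: 35–74 mL/min → 80% of 1000 mg = 800 mg.
palivudine: 30–49 mL/min → 80% of 100 mg = 80 mg.
Total = 800 + 80 = 880 mg.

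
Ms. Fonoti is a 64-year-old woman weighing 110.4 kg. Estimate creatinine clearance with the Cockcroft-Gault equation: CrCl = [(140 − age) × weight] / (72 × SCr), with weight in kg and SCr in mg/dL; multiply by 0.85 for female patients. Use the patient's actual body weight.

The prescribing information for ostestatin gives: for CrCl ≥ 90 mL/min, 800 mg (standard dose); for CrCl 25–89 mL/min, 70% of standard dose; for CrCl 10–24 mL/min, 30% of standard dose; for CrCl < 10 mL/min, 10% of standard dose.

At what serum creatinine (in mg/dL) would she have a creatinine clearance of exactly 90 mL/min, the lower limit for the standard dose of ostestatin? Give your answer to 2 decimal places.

Standard dose requires CrCl ≥ 90 mL/min.
Set (140 − 64) × 110.4 × 0.85 / (72 × SCr) = 90
SCr = (140 − 64) × 110.4 × 0.85 / (72 × 90) = 1.101 mg/dL

1.10 mg/dL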